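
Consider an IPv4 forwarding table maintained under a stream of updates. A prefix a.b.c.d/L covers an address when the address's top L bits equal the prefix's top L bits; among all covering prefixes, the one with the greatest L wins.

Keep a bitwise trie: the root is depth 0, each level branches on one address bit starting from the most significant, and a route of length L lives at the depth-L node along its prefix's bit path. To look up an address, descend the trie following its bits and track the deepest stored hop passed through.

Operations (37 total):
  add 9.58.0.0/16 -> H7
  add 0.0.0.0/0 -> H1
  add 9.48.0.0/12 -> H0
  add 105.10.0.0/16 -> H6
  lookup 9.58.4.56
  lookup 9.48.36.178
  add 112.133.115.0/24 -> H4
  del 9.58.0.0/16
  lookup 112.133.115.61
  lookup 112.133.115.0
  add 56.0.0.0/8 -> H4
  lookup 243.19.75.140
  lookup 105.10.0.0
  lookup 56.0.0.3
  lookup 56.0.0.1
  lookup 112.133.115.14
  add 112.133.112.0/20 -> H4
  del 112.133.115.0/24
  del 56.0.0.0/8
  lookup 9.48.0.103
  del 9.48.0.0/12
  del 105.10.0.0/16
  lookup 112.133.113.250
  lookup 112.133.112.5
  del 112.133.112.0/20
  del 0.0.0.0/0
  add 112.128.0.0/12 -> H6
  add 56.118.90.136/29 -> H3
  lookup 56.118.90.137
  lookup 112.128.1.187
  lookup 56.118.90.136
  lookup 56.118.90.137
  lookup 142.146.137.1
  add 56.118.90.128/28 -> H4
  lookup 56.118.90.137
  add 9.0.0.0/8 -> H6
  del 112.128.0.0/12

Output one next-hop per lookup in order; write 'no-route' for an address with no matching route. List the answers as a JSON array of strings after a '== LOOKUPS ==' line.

Process each operation:
  add 9.58.0.0/16 -> H7 at depth 16
  add 0.0.0.0/0 -> H1 at depth 0
  add 9.48.0.0/12 -> H0 at depth 12
  add 105.10.0.0/16 -> H6 at depth 16
  Q 9.58.4.56: descend 0000100100111010 ; hops seen [H1,H0,H7] ; pick H7
  Q 9.48.36.178: descend 000010010011 ; hops seen [H1,H0] ; pick H0
  add 112.133.115.0/24 -> H4 at depth 24
  - 9.58.0.0/16 clear@16
  Q 112.133.115.61: descend 011100001000010101110011 ; hops seen [H1,H4] ; pick H4
  Q 112.133.115.0: descend 011100001000010101110011 ; hops seen [H1,H4] ; pick H4
  add 56.0.0.0/8 -> H4 at depth 8
  Q 243.19.75.140: descend ε ; hops seen [H1] ; pick H1
  Q 105.10.0.0: descend 0110100100001010 ; hops seen [H1,H6] ; pick H6
  Q 56.0.0.3: descend 00111000 ; hops seen [H1,H4] ; pick H4
  Q 56.0.0.1: descend 00111000 ; hops seen [H1,H4] ; pick H4
  Q 112.133.115.14: descend 011100001000010101110011 ; hops seen [H1,H4] ; pick H4
  add 112.133.112.0/20 -> H4 at depth 20
  - 112.133.115.0/24 clear@24
  - 56.0.0.0/8 clear@8
  Q 9.48.0.103: descend 000010010011 ; hops seen [H1,H0] ; pick H0
  - 9.48.0.0/12 clear@12
  - 105.10.0.0/16 clear@16
  Q 112.133.113.250: descend 0111000010000101011100 ; hops seen [H1,H4] ; pick H4
  Q 112.133.112.5: descend 0111000010000101011100 ; hops seen [H1,H4] ; pick H4
  - 112.133.112.0/20 clear@20
  - 0.0.0.0/0 clear@0
  add 112.128.0.0/12 -> H6 at depth 12
  add 56.118.90.136/29 -> H3 at depth 29
  Q 56.118.90.137: descend 00111000011101100101101010001 ; hops seen [H3] ; pick H3
  Q 112.128.1.187: descend 0111000010000 ; hops seen [H6] ; pick H6
  Q 56.118.90.136: descend 00111000011101100101101010001 ; hops seen [H3] ; pick H3
  Q 56.118.90.137: descend 00111000011101100101101010001 ; hops seen [H3] ; pick H3
  Q 142.146.137.1: descend ε ; hops seen [∅] ; pick no-route
  add 56.118.90.128/28 -> H4 at depth 28
  Q 56.118.90.137: descend 00111000011101100101101010001 ; hops seen [H4,H3] ; pick H3
  add 9.0.0.0/8 -> H6 at depth 8
  - 112.128.0.0/12 clear@12

== LOOKUPS ==
["H7","H0","H4","H4","H1","H6","H4","H4","H4","H0","H4","H4","H3","H6","H3","H3","no-route","H3"]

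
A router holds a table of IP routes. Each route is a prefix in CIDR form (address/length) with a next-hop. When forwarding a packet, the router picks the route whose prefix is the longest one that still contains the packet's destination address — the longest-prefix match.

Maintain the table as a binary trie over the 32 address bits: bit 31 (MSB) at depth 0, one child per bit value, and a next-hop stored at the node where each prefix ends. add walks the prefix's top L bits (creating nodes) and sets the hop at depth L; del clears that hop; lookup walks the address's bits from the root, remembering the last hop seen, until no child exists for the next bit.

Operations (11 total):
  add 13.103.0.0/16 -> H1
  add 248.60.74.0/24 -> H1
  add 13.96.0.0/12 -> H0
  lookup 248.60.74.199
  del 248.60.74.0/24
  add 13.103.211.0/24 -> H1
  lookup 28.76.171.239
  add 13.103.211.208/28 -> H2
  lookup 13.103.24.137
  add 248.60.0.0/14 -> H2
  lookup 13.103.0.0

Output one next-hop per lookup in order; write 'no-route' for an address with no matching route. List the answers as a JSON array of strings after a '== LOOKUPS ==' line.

Apply in order:
  + 13.103.0.0/16 (H1) depth=16
  + 248.60.74.0/24 (H1) depth=24
  + 13.96.0.0/12 (H0) depth=12
  lookup 248.60.74.199: bits 111110000011110001001010 walk d0:-→d1:-→d2:-→d3:-→d4:-→d5:-→d6:-→d7:-→d8:-→d9:-→d10:-→d11:-→d12:-→d13:-→d14:-→d15:-→d16:-→d17:-→d18:-→d19:-→d20:-→d21:-→d22:-→d23:-→d24:H1 -> H1
  del 248.60.74.0/24 (clear depth 24)
  + 13.103.211.0/24 (H1) depth=24
  lookup 28.76.171.239: bits 000 walk d0:-→d1:-→d2:-→d3:- -> no-route
  + 13.103.211.208/28 (H2) depth=28
  lookup 13.103.24.137: bits 0000110101100111 walk d0:-→d1:-→d2:-→d3:-→d4:-→d5:-→d6:-→d7:-→d8:-→d9:-→d10:-→d11:-→d12:H0→d13:-→d14:-→d15:-→d16:H1 -> H1
  + 248.60.0.0/14 (H2) depth=14
  lookup 13.103.0.0: bits 0000110101100111 walk d0:-→d1:-→d2:-→d3:-→d4:-→d5:-→d6:-→d7:-→d8:-→d9:-→d10:-→d11:-→d12:H0→d13:-→d14:-→d15:-→d16:H1 -> H1

== LOOKUPS ==
["H1","no-route","H1","H1"]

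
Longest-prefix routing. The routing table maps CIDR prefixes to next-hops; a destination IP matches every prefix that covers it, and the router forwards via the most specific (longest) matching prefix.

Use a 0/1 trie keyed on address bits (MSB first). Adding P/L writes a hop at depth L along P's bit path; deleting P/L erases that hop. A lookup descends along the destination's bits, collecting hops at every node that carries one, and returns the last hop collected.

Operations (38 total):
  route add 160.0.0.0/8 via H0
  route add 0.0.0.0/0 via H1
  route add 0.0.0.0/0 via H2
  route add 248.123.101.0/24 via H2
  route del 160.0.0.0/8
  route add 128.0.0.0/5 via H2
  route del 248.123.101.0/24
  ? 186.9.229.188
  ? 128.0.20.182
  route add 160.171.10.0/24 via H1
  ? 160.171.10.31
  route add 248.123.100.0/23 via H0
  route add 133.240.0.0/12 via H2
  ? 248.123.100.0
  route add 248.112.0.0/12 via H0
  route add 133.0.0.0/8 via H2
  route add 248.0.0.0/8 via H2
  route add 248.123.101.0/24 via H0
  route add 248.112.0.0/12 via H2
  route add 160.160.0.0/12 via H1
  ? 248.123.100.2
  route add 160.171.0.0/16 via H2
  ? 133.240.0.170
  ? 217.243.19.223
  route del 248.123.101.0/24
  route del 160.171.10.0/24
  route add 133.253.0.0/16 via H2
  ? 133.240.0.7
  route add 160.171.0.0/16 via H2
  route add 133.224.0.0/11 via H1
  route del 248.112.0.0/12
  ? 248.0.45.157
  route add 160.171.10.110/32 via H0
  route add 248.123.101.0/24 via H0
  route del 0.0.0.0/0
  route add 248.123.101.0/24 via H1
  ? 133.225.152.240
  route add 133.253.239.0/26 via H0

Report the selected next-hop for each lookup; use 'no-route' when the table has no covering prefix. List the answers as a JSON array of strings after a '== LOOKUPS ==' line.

Trace:
  + 160.0.0.0/8 (H0) depth=8
  + 0.0.0.0/0 (H1) depth=0
  + 0.0.0.0/0 (H2) depth=0
  + 248.123.101.0/24 (H2) depth=24
  - 160.0.0.0/8 clear@8
  + 128.0.0.0/5 (H2) depth=5
  - 248.123.101.0/24 clear@24
  ? 186.9.229.188  path d0:H2→d1:-→d2:-→d3:-  best=H2
  ? 128.0.20.182  path d0:H2→d1:-→d2:-→d3:-→d4:-→d5:H2  best=H2
  + 160.171.10.0/24 (H1) depth=24
  ? 160.171.10.31  path d0:H2→d1:-→d2:-→d3:-→d4:-→d5:-→d6:-→d7:-→d8:-→d9:-→d10:-→d11:-→d12:-→d13:-→d14:-→d15:-→d16:-→d17:-→d18:-→d19:-→d20:-→d21:-→d22:-→d23:-→d24:H1  best=H1
  + 248.123.100.0/23 (H0) depth=23
  + 133.240.0.0/12 (H2) depth=12
  ? 248.123.100.0  path d0:H2→d1:-→d2:-→d3:-→d4:-→d5:-→d6:-→d7:-→d8:-→d9:-→d10:-→d11:-→d12:-→d13:-→d14:-→d15:-→d16:-→d17:-→d18:-→d19:-→d20:-→d21:-→d22:-→d23:H0  best=H0
  + 248.112.0.0/12 (H0) depth=12
  + 133.0.0.0/8 (H2) depth=8
  + 248.0.0.0/8 (H2) depth=8
  + 248.123.101.0/24 (H0) depth=24
  + 248.112.0.0/12 (H2) depth=12
  + 160.160.0.0/12 (H1) depth=12
  ? 248.123.100.2  path d0:H2→d1:-→d2:-→d3:-→d4:-→d5:-→d6:-→d7:-→d8:H2→d9:-→d10:-→d11:-→d12:H2→d13:-→d14:-→d15:-→d16:-→d17:-→d18:-→d19:-→d20:-→d21:-→d22:-→d23:H0  best=H0
  + 160.171.0.0/16 (H2) depth=16
  ? 133.240.0.170  path d0:H2→d1:-→d2:-→d3:-→d4:-→d5:H2→d6:-→d7:-→d8:H2→d9:-→d10:-→d11:-→d12:H2  best=H2
  ? 217.243.19.223  path d0:H2→d1:-→d2:-  best=H2
  - 248.123.101.0/24 clear@24
  - 160.171.10.0/24 clear@24
  + 133.253.0.0/16 (H2) depth=16
  ? 133.240.0.7  path d0:H2→d1:-→d2:-→d3:-→d4:-→d5:H2→d6:-→d7:-→d8:H2→d9:-→d10:-→d11:-→d12:H2  best=H2
  + 160.171.0.0/16 (H2) depth=16
  + 133.224.0.0/11 (H1) depth=11
  - 248.112.0.0/12 clear@12
  ? 248.0.45.157  path d0:H2→d1:-→d2:-→d3:-→d4:-→d5:-→d6:-→d7:-→d8:H2→d9:-  best=H2
  + 160.171.10.110/32 (H0) depth=32
  + 248.123.101.0/24 (H0) depth=24
  - 0.0.0.0/0 clear@0
  + 248.123.101.0/24 (H1) depth=24
  ? 133.225.152.240  path d0:-→d1:-→d2:-→d3:-→d4:-→d5:H2→d6:-→d7:-→d8:H2→d9:-→d10:-→d11:H1  best=H1
  + 133.253.239.0/26 (H0) depth=26

== LOOKUPS ==
["H2","H2","H1","H0","H0","H2","H2","H2","H2","H1"]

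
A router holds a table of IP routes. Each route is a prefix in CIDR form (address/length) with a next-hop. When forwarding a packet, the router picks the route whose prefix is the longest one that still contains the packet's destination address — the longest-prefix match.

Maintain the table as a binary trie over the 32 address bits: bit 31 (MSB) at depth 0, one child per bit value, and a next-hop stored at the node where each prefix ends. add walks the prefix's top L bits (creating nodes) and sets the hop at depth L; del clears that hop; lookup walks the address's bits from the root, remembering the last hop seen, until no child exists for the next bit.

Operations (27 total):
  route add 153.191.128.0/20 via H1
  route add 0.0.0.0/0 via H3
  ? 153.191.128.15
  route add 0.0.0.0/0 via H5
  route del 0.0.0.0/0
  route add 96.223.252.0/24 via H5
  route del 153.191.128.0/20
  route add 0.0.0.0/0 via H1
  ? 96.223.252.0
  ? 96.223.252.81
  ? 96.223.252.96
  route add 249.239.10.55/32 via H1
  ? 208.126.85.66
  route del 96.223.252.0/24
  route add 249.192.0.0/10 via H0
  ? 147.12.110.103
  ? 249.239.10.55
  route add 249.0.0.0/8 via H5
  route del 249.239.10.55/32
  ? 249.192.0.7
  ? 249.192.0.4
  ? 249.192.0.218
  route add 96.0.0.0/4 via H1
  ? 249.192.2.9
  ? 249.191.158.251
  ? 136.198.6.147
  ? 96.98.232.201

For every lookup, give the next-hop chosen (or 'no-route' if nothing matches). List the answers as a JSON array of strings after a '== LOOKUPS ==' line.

Apply in order:
  add 153.191.128.0/20 -> H1 at depth 20
  add 0.0.0.0/0 -> H3 at depth 0
  lookup 153.191.128.15: bits 10011001101111111000 walk d0:H3→d1:-→d2:-→d3:-→d4:-→d5:-→d6:-→d7:-→d8:-→d9:-→d10:-→d11:-→d12:-→d13:-→d14:-→d15:-→d16:-→d17:-→d18:-→d19:-→d20:H1 -> H1
  add 0.0.0.0/0 -> H5 at depth 0
  - 0.0.0.0/0 clear@0
  add 96.223.252.0/24 -> H5 at depth 24
  - 153.191.128.0/20 clear@20
  add 0.0.0.0/0 -> H1 at depth 0
  lookup 96.223.252.0: bits 011000001101111111111100 walk d0:H1→d1:-→d2:-→d3:-→d4:-→d5:-→d6:-→d7:-→d8:-→d9:-→d10:-→d11:-→d12:-→d13:-→d14:-→d15:-→d16:-→d17:-→d18:-→d19:-→d20:-→d21:-→d22:-→d23:-→d24:H5 -> H5
  lookup 96.223.252.81: bits 011000001101111111111100 walk d0:H1→d1:-→d2:-→d3:-→d4:-→d5:-→d6:-→d7:-→d8:-→d9:-→d10:-→d11:-→d12:-→d13:-→d14:-→d15:-→d16:-→d17:-→d18:-→d19:-→d20:-→d21:-→d22:-→d23:-→d24:H5 -> H5
  lookup 96.223.252.96: bits 011000001101111111111100 walk d0:H1→d1:-→d2:-→d3:-→d4:-→d5:-→d6:-→d7:-→d8:-→d9:-→d10:-→d11:-→d12:-→d13:-→d14:-→d15:-→d16:-→d17:-→d18:-→d19:-→d20:-→d21:-→d22:-→d23:-→d24:H5 -> H5
  add 249.239.10.55/32 -> H1 at depth 32
  lookup 208.126.85.66: bits 11 walk d0:H1→d1:-→d2:- -> H1
  - 96.223.252.0/24 clear@24
  add 249.192.0.0/10 -> H0 at depth 10
  lookup 147.12.110.103: bits 1001 walk d0:H1→d1:-→d2:-→d3:-→d4:- -> H1
  lookup 249.239.10.55: bits 11111001111011110000101000110111 walk d0:H1→d1:-→d2:-→d3:-→d4:-→d5:-→d6:-→d7:-→d8:-→d9:-→d10:H0→d11:-→d12:-→d13:-→d14:-→d15:-→d16:-→d17:-→d18:-→d19:-→d20:-→d21:-→d22:-→d23:-→d24:-→d25:-→d26:-→d27:-→d28:-→d29:-→d30:-→d31:-→d32:H1 -> H1
  add 249.0.0.0/8 -> H5 at depth 8
  - 249.239.10.55/32 clear@32
  lookup 249.192.0.7: bits 1111100111 walk d0:H1→d1:-→d2:-→d3:-→d4:-→d5:-→d6:-→d7:-→d8:H5→d9:-→d10:H0 -> H0
  lookup 249.192.0.4: bits 1111100111 walk d0:H1→d1:-→d2:-→d3:-→d4:-→d5:-→d6:-→d7:-→d8:H5→d9:-→d10:H0 -> H0
  lookup 249.192.0.218: bits 1111100111 walk d0:H1→d1:-→d2:-→d3:-→d4:-→d5:-→d6:-→d7:-→d8:H5→d9:-→d10:H0 -> H0
  add 96.0.0.0/4 -> H1 at depth 4
  lookup 249.192.2.9: bits 1111100111 walk d0:H1→d1:-→d2:-→d3:-→d4:-→d5:-→d6:-→d7:-→d8:H5→d9:-→d10:H0 -> H0
  lookup 249.191.158.251: bits 111110011 walk d0:H1→d1:-→d2:-→d3:-→d4:-→d5:-→d6:-→d7:-→d8:H5→d9:- -> H5
  lookup 136.198.6.147: bits 100 walk d0:H1→d1:-→d2:-→d3:- -> H1
  lookup 96.98.232.201: bits 01100000 walk d0:H1→d1:-→d2:-→d3:-→d4:H1→d5:-→d6:-→d7:-→d8:- -> H1

== LOOKUPS ==
["H1","H5","H5","H5","H1","H1","H1","H0","H0","H0","H0","H5","H1","H1"]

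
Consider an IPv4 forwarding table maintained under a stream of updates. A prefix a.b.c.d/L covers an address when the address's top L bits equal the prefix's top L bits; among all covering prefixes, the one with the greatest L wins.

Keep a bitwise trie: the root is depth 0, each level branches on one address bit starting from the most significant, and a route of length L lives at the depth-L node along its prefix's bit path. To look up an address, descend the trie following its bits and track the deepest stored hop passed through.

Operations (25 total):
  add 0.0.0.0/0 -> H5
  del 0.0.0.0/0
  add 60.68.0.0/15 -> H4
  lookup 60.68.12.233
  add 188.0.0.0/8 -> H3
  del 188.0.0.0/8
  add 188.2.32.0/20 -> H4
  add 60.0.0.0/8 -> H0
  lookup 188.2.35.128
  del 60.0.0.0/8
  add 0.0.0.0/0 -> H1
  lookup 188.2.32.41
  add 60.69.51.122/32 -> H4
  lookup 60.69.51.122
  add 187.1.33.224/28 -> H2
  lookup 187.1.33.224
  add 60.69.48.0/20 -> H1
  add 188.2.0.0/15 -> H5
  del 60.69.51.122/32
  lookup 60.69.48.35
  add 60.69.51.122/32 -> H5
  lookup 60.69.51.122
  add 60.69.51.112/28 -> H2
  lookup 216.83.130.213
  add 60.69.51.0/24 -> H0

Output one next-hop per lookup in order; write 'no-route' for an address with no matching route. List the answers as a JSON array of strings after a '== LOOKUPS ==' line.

Trace:
  + 0.0.0.0/0 (H5) depth=0
  del 0.0.0.0/0 (clear depth 0)
  + 60.68.0.0/15 (H4) depth=15
  ? 60.68.12.233  path d0:-→d1:-→d2:-→d3:-→d4:-→d5:-→d6:-→d7:-→d8:-→d9:-→d10:-→d11:-→d12:-→d13:-→d14:-→d15:H4  best=H4
  + 188.0.0.0/8 (H3) depth=8
  del 188.0.0.0/8 (clear depth 8)
  + 188.2.32.0/20 (H4) depth=20
  + 60.0.0.0/8 (H0) depth=8
  ? 188.2.35.128  path d0:-→d1:-→d2:-→d3:-→d4:-→d5:-→d6:-→d7:-→d8:-→d9:-→d10:-→d11:-→d12:-→d13:-→d14:-→d15:-→d16:-→d17:-→d18:-→d19:-→d20:H4  best=H4
  del 60.0.0.0/8 (clear depth 8)
  + 0.0.0.0/0 (H1) depth=0
  ? 188.2.32.41  path d0:H1→d1:-→d2:-→d3:-→d4:-→d5:-→d6:-→d7:-→d8:-→d9:-→d10:-→d11:-→d12:-→d13:-→d14:-→d15:-→d16:-→d17:-→d18:-→d19:-→d20:H4  best=H4
  + 60.69.51.122/32 (H4) depth=32
  ? 60.69.51.122  path d0:H1→d1:-→d2:-→d3:-→d4:-→d5:-→d6:-→d7:-→d8:-→d9:-→d10:-→d11:-→d12:-→d13:-→d14:-→d15:H4→d16:-→d17:-→d18:-→d19:-→d20:-→d21:-→d22:-→d23:-→d24:-→d25:-→d26:-→d27:-→d28:-→d29:-→d30:-→d31:-→d32:H4  best=H4
  + 187.1.33.224/28 (H2) depth=28
  ? 187.1.33.224  path d0:H1→d1:-→d2:-→d3:-→d4:-→d5:-→d6:-→d7:-→d8:-→d9:-→d10:-→d11:-→d12:-→d13:-→d14:-→d15:-→d16:-→d17:-→d18:-→d19:-→d20:-→d21:-→d22:-→d23:-→d24:-→d25:-→d26:-→d27:-→d28:H2  best=H2
  + 60.69.48.0/20 (H1) depth=20
  + 188.2.0.0/15 (H5) depth=15
  del 60.69.51.122/32 (clear depth 32)
  ? 60.69.48.35  path d0:H1→d1:-→d2:-→d3:-→d4:-→d5:-→d6:-→d7:-→d8:-→d9:-→d10:-→d11:-→d12:-→d13:-→d14:-→d15:H4→d16:-→d17:-→d18:-→d19:-→d20:H1→d21:-→d22:-  best=H1
  + 60.69.51.122/32 (H5) depth=32
  ? 60.69.51.122  path d0:H1→d1:-→d2:-→d3:-→d4:-→d5:-→d6:-→d7:-→d8:-→d9:-→d10:-→d11:-→d12:-→d13:-→d14:-→d15:H4→d16:-→d17:-→d18:-→d19:-→d20:H1→d21:-→d22:-→d23:-→d24:-→d25:-→d26:-→d27:-→d28:-→d29:-→d30:-→d31:-→d32:H5  best=H5
  + 60.69.51.112/28 (H2) depth=28
  ? 216.83.130.213  path d0:H1→d1:-  best=H1
  + 60.69.51.0/24 (H0) depth=24

== LOOKUPS ==
["H4","H4","H4","H4","H2","H1","H5","H1"]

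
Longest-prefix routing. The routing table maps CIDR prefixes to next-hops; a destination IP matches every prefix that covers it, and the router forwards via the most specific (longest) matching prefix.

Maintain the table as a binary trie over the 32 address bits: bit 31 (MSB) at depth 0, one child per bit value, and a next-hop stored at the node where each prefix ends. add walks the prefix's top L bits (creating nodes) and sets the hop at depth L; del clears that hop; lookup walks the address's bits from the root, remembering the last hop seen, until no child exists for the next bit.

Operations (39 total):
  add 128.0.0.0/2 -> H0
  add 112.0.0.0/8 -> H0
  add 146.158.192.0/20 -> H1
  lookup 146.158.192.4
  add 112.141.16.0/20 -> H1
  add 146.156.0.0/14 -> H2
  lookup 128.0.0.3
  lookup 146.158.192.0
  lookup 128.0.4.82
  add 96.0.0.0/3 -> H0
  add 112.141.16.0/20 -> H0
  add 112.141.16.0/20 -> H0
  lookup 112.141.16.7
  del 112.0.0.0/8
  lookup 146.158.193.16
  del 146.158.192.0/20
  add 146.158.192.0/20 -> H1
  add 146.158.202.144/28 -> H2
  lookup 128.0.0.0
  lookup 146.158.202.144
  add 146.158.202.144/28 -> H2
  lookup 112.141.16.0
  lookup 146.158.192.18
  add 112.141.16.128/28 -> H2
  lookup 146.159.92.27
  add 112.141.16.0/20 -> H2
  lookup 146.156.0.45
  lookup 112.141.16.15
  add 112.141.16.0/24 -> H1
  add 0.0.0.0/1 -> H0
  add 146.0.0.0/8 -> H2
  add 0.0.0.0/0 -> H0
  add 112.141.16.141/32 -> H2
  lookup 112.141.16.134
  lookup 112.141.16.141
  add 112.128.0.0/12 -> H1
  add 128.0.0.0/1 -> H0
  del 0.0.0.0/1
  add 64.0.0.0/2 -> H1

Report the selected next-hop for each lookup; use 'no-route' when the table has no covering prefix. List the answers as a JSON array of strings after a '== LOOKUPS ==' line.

Apply in order:
  + 128.0.0.0/2 (H0) depth=2
  + 112.0.0.0/8 (H0) depth=8
  + 146.158.192.0/20 (H1) depth=20
  lookup 146.158.192.4: bits 10010010100111101100 walk d0:-→d1:-→d2:H0→d3:-→d4:-→d5:-→d6:-→d7:-→d8:-→d9:-→d10:-→d11:-→d12:-→d13:-→d14:-→d15:-→d16:-→d17:-→d18:-→d19:-→d20:H1 -> H1
  + 112.141.16.0/20 (H1) depth=20
  + 146.156.0.0/14 (H2) depth=14
  lookup 128.0.0.3: bits 100 walk d0:-→d1:-→d2:H0→d3:- -> H0
  lookup 146.158.192.0: bits 10010010100111101100 walk d0:-→d1:-→d2:H0→d3:-→d4:-→d5:-→d6:-→d7:-→d8:-→d9:-→d10:-→d11:-→d12:-→d13:-→d14:H2→d15:-→d16:-→d17:-→d18:-→d19:-→d20:H1 -> H1
  lookup 128.0.4.82: bits 100 walk d0:-→d1:-→d2:H0→d3:- -> H0
  + 96.0.0.0/3 (H0) depth=3
  + 112.141.16.0/20 (H0) depth=20
  + 112.141.16.0/20 (H0) depth=20
  lookup 112.141.16.7: bits 01110000100011010001 walk d0:-→d1:-→d2:-→d3:H0→d4:-→d5:-→d6:-→d7:-→d8:H0→d9:-→d10:-→d11:-→d12:-→d13:-→d14:-→d15:-→d16:-→d17:-→d18:-→d19:-→d20:H0 -> H0
  del 112.0.0.0/8 (clear depth 8)
  lookup 146.158.193.16: bits 10010010100111101100 walk d0:-→d1:-→d2:H0→d3:-→d4:-→d5:-→d6:-→d7:-→d8:-→d9:-→d10:-→d11:-→d12:-→d13:-→d14:H2→d15:-→d16:-→d17:-→d18:-→d19:-→d20:H1 -> H1
  del 146.158.192.0/20 (clear depth 20)
  + 146.158.192.0/20 (H1) depth=20
  + 146.158.202.144/28 (H2) depth=28
  lookup 128.0.0.0: bits 100 walk d0:-→d1:-→d2:H0→d3:- -> H0
  lookup 146.158.202.144: bits 1001001010011110110010101001 walk d0:-→d1:-→d2:H0→d3:-→d4:-→d5:-→d6:-→d7:-→d8:-→d9:-→d10:-→d11:-→d12:-→d13:-→d14:H2→d15:-→d16:-→d17:-→d18:-→d19:-→d20:H1→d21:-→d22:-→d23:-→d24:-→d25:-→d26:-→d27:-→d28:H2 -> H2
  + 146.158.202.144/28 (H2) depth=28
  lookup 112.141.16.0: bits 01110000100011010001 walk d0:-→d1:-→d2:-→d3:H0→d4:-→d5:-→d6:-→d7:-→d8:-→d9:-→d10:-→d11:-→d12:-→d13:-→d14:-→d15:-→d16:-→d17:-→d18:-→d19:-→d20:H0 -> H0
  lookup 146.158.192.18: bits 10010010100111101100 walk d0:-→d1:-→d2:H0→d3:-→d4:-→d5:-→d6:-→d7:-→d8:-→d9:-→d10:-→d11:-→d12:-→d13:-→d14:H2→d15:-→d16:-→d17:-→d18:-→d19:-→d20:H1 -> H1
  + 112.141.16.128/28 (H2) depth=28
  lookup 146.159.92.27: bits 100100101001111 walk d0:-→d1:-→d2:H0→d3:-→d4:-→d5:-→d6:-→d7:-→d8:-→d9:-→d10:-→d11:-→d12:-→d13:-→d14:H2→d15:- -> H2
  + 112.141.16.0/20 (H2) depth=20
  lookup 146.156.0.45: bits 10010010100111 walk d0:-→d1:-→d2:H0→d3:-→d4:-→d5:-→d6:-→d7:-→d8:-→d9:-→d10:-→d11:-→d12:-→d13:-→d14:H2 -> H2
  lookup 112.141.16.15: bits 011100001000110100010000 walk d0:-→d1:-→d2:-→d3:H0→d4:-→d5:-→d6:-→d7:-→d8:-→d9:-→d10:-→d11:-→d12:-→d13:-→d14:-→d15:-→d16:-→d17:-→d18:-→d19:-→d20:H2→d21:-→d22:-→d23:-→d24:- -> H2
  + 112.141.16.0/24 (H1) depth=24
  + 0.0.0.0/1 (H0) depth=1
  + 146.0.0.0/8 (H2) depth=8
  + 0.0.0.0/0 (H0) depth=0
  + 112.141.16.141/32 (H2) depth=32
  lookup 112.141.16.134: bits 0111000010001101000100001000 walk d0:H0→d1:H0→d2:-→d3:H0→d4:-→d5:-→d6:-→d7:-→d8:-→d9:-→d10:-→d11:-→d12:-→d13:-→d14:-→d15:-→d16:-→d17:-→d18:-→d19:-→d20:H2→d21:-→d22:-→d23:-→d24:H1→d25:-→d26:-→d27:-→d28:H2 -> H2
  lookup 112.141.16.141: bits 01110000100011010001000010001101 walk d0:H0→d1:H0→d2:-→d3:H0→d4:-→d5:-→d6:-→d7:-→d8:-→d9:-→d10:-→d11:-→d12:-→d13:-→d14:-→d15:-→d16:-→d17:-→d18:-→d19:-→d20:H2→d21:-→d22:-→d23:-→d24:H1→d25:-→d26:-→d27:-→d28:H2→d29:-→d30:-→d31:-→d32:H2 -> H2
  + 112.128.0.0/12 (H1) depth=12
  + 128.0.0.0/1 (H0) depth=1
  del 0.0.0.0/1 (clear depth 1)
  + 64.0.0.0/2 (H1) depth=2

== LOOKUPS ==
["H1","H0","H1","H0","H0","H1","H0","H2","H0","H1","H2","H2","H2","H2","H2"]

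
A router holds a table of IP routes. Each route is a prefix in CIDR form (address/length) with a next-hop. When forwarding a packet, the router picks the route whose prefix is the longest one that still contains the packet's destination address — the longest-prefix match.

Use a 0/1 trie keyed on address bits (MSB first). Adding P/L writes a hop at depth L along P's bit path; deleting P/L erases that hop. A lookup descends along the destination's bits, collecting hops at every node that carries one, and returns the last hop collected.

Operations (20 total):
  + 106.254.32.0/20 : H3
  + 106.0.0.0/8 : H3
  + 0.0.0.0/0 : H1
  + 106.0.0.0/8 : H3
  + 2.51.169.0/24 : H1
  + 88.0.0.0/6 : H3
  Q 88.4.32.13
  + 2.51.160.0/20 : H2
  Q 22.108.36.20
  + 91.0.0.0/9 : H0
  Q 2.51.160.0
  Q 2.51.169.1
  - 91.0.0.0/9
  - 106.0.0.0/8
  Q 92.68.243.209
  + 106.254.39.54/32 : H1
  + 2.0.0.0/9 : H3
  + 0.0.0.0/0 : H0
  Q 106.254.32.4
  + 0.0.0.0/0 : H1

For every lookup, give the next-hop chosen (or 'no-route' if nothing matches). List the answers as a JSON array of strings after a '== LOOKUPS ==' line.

Process each operation:
  + 106.254.32.0/20 (H3) depth=20
  + 106.0.0.0/8 (H3) depth=8
  + 0.0.0.0/0 (H1) depth=0
  + 106.0.0.0/8 (H3) depth=8
  + 2.51.169.0/24 (H1) depth=24
  + 88.0.0.0/6 (H3) depth=6
  ? 88.4.32.13  path d0:H1→d1:-→d2:-→d3:-→d4:-→d5:-→d6:H3  best=H3
  + 2.51.160.0/20 (H2) depth=20
  ? 22.108.36.20  path d0:H1→d1:-→d2:-→d3:-  best=H1
  + 91.0.0.0/9 (H0) depth=9
  ? 2.51.160.0  path d0:H1→d1:-→d2:-→d3:-→d4:-→d5:-→d6:-→d7:-→d8:-→d9:-→d10:-→d11:-→d12:-→d13:-→d14:-→d15:-→d16:-→d17:-→d18:-→d19:-→d20:H2  best=H2
  ? 2.51.169.1  path d0:H1→d1:-→d2:-→d3:-→d4:-→d5:-→d6:-→d7:-→d8:-→d9:-→d10:-→d11:-→d12:-→d13:-→d14:-→d15:-→d16:-→d17:-→d18:-→d19:-→d20:H2→d21:-→d22:-→d23:-→d24:H1  best=H1
  del 91.0.0.0/9 (clear depth 9)
  del 106.0.0.0/8 (clear depth 8)
  ? 92.68.243.209  path d0:H1→d1:-→d2:-→d3:-→d4:-→d5:-  best=H1
  + 106.254.39.54/32 (H1) depth=32
  + 2.0.0.0/9 (H3) depth=9
  + 0.0.0.0/0 (H0) depth=0
  ? 106.254.32.4  path d0:H0→d1:-→d2:-→d3:-→d4:-→d5:-→d6:-→d7:-→d8:-→d9:-→d10:-→d11:-→d12:-→d13:-→d14:-→d15:-→d16:-→d17:-→d18:-→d19:-→d20:H3→d21:-  best=H3
  + 0.0.0.0/0 (H1) depth=0

== LOOKUPS ==
["H3","H1","H2","H1","H1","H3"]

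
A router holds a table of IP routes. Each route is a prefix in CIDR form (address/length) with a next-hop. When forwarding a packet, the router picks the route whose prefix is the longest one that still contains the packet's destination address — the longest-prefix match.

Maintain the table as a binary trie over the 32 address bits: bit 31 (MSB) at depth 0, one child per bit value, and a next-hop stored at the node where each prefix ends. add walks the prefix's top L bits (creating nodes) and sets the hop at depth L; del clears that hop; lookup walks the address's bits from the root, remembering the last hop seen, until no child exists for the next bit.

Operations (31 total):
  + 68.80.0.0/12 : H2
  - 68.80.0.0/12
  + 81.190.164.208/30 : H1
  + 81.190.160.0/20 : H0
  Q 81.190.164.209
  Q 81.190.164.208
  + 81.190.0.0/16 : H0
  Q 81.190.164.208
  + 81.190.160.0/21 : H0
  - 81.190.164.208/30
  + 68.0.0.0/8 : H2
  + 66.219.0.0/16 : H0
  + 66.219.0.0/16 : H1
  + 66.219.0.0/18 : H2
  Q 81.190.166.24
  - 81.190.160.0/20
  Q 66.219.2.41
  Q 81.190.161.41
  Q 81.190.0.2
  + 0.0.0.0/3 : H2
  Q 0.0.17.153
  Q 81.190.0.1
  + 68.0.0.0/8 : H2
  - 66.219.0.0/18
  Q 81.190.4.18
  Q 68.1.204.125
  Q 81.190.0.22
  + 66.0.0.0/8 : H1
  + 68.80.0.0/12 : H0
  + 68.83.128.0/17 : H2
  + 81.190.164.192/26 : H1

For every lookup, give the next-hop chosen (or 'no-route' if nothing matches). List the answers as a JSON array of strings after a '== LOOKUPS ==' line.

Process each operation:
  + 68.80.0.0/12 (H2) depth=12
  del 68.80.0.0/12 (clear depth 12)
  + 81.190.164.208/30 (H1) depth=30
  + 81.190.160.0/20 (H0) depth=20
  lookup 81.190.164.209: bits 010100011011111010100100110100 walk d0:-→d1:-→d2:-→d3:-→d4:-→d5:-→d6:-→d7:-→d8:-→d9:-→d10:-→d11:-→d12:-→d13:-→d14:-→d15:-→d16:-→d17:-→d18:-→d19:-→d20:H0→d21:-→d22:-→d23:-→d24:-→d25:-→d26:-→d27:-→d28:-→d29:-→d30:H1 -> H1
  lookup 81.190.164.208: bits 010100011011111010100100110100 walk d0:-→d1:-→d2:-→d3:-→d4:-→d5:-→d6:-→d7:-→d8:-→d9:-→d10:-→d11:-→d12:-→d13:-→d14:-→d15:-→d16:-→d17:-→d18:-→d19:-→d20:H0→d21:-→d22:-→d23:-→d24:-→d25:-→d26:-→d27:-→d28:-→d29:-→d30:H1 -> H1
  + 81.190.0.0/16 (H0) depth=16
  lookup 81.190.164.208: bits 010100011011111010100100110100 walk d0:-→d1:-→d2:-→d3:-→d4:-→d5:-→d6:-→d7:-→d8:-→d9:-→d10:-→d11:-→d12:-→d13:-→d14:-→d15:-→d16:H0→d17:-→d18:-→d19:-→d20:H0→d21:-→d22:-→d23:-→d24:-→d25:-→d26:-→d27:-→d28:-→d29:-→d30:H1 -> H1
  + 81.190.160.0/21 (H0) depth=21
  del 81.190.164.208/30 (clear depth 30)
  + 68.0.0.0/8 (H2) depth=8
  + 66.219.0.0/16 (H0) depth=16
  + 66.219.0.0/16 (H1) depth=16
  + 66.219.0.0/18 (H2) depth=18
  lookup 81.190.166.24: bits 0101000110111110101001 walk d0:-→d1:-→d2:-→d3:-→d4:-→d5:-→d6:-→d7:-→d8:-→d9:-→d10:-→d11:-→d12:-→d13:-→d14:-→d15:-→d16:H0→d17:-→d18:-→d19:-→d20:H0→d21:H0→d22:- -> H0
  del 81.190.160.0/20 (clear depth 20)
  lookup 66.219.2.41: bits 010000101101101100 walk d0:-→d1:-→d2:-→d3:-→d4:-→d5:-→d6:-→d7:-→d8:-→d9:-→d10:-→d11:-→d12:-→d13:-→d14:-→d15:-→d16:H1→d17:-→d18:H2 -> H2
  lookup 81.190.161.41: bits 010100011011111010100 walk d0:-→d1:-→d2:-→d3:-→d4:-→d5:-→d6:-→d7:-→d8:-→d9:-→d10:-→d11:-→d12:-→d13:-→d14:-→d15:-→d16:H0→d17:-→d18:-→d19:-→d20:-→d21:H0 -> H0
  lookup 81.190.0.2: bits 0101000110111110 walk d0:-→d1:-→d2:-→d3:-→d4:-→d5:-→d6:-→d7:-→d8:-→d9:-→d10:-→d11:-→d12:-→d13:-→d14:-→d15:-→d16:H0 -> H0
  + 0.0.0.0/3 (H2) depth=3
  lookup 0.0.17.153: bits 000 walk d0:-→d1:-→d2:-→d3:H2 -> H2
  lookup 81.190.0.1: bits 0101000110111110 walk d0:-→d1:-→d2:-→d3:-→d4:-→d5:-→d6:-→d7:-→d8:-→d9:-→d10:-→d11:-→d12:-→d13:-→d14:-→d15:-→d16:H0 -> H0
  + 68.0.0.0/8 (H2) depth=8
  del 66.219.0.0/18 (clear depth 18)
  lookup 81.190.4.18: bits 0101000110111110 walk d0:-→d1:-→d2:-→d3:-→d4:-→d5:-→d6:-→d7:-→d8:-→d9:-→d10:-→d11:-→d12:-→d13:-→d14:-→d15:-→d16:H0 -> H0
  lookup 68.1.204.125: bits 010001000 walk d0:-→d1:-→d2:-→d3:-→d4:-→d5:-→d6:-→d7:-→d8:H2→d9:- -> H2
  lookup 81.190.0.22: bits 0101000110111110 walk d0:-→d1:-→d2:-→d3:-→d4:-→d5:-→d6:-→d7:-→d8:-→d9:-→d10:-→d11:-→d12:-→d13:-→d14:-→d15:-→d16:H0 -> H0
  + 66.0.0.0/8 (H1) depth=8
  + 68.80.0.0/12 (H0) depth=12
  + 68.83.128.0/17 (H2) depth=17
  + 81.190.164.192/26 (H1) depth=26

== LOOKUPS ==
["H1","H1","H1","H0","H2","H0","H0","H2","H0","H0","H2","H0"]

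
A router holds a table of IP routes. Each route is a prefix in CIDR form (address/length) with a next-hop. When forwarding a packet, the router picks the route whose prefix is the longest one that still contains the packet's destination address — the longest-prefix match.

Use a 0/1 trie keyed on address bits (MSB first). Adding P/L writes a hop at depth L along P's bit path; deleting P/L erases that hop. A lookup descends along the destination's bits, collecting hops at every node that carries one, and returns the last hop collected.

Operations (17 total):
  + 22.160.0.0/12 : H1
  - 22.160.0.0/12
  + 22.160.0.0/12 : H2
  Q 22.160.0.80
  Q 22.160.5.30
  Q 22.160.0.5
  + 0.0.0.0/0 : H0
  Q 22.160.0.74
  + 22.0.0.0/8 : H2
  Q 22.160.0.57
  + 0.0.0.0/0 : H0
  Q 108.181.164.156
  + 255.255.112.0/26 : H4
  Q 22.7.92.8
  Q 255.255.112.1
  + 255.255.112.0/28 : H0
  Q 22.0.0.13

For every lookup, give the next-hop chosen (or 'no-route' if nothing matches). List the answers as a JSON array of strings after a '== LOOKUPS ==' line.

Trace:
  + 22.160.0.0/12 (H1) depth=12
  - 22.160.0.0/12 clear@12
  + 22.160.0.0/12 (H2) depth=12
  Q 22.160.0.80: descend 000101101010 ; hops seen [H2] ; pick H2
  Q 22.160.5.30: descend 000101101010 ; hops seen [H2] ; pick H2
  Q 22.160.0.5: descend 000101101010 ; hops seen [H2] ; pick H2
  + 0.0.0.0/0 (H0) depth=0
  Q 22.160.0.74: descend 000101101010 ; hops seen [H0,H2] ; pick H2
  + 22.0.0.0/8 (H2) depth=8
  Q 22.160.0.57: descend 000101101010 ; hops seen [H0,H2,H2] ; pick H2
  + 0.0.0.0/0 (H0) depth=0
  Q 108.181.164.156: descend 0 ; hops seen [H0] ; pick H0
  + 255.255.112.0/26 (H4) depth=26
  Q 22.7.92.8: descend 00010110 ; hops seen [H0,H2] ; pick H2
  Q 255.255.112.1: descend 11111111111111110111000000 ; hops seen [H0,H4] ; pick H4
  + 255.255.112.0/28 (H0) depth=28
  Q 22.0.0.13: descend 00010110 ; hops seen [H0,H2] ; pick H2

== LOOKUPS ==
["H2","H2","H2","H2","H2","H0","H2","H4","H2"]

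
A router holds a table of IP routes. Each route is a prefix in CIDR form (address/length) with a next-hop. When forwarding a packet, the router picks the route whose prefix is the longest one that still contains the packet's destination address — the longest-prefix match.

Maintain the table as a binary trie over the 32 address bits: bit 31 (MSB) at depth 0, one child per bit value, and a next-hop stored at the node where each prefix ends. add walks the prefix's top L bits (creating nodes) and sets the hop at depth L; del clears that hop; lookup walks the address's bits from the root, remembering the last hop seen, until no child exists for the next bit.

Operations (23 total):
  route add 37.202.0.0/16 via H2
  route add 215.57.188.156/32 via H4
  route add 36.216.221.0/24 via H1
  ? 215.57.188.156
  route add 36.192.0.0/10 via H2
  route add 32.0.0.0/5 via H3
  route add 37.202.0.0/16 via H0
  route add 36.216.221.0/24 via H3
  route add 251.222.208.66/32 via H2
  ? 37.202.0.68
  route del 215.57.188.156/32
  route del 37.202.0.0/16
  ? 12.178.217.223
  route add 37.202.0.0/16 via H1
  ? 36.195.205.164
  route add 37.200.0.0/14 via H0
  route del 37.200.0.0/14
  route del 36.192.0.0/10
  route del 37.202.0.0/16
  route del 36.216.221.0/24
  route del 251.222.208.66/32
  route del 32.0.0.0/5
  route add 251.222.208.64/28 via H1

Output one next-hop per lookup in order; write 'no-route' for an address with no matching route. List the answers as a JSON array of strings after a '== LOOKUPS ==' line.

Apply in order:
  + 37.202.0.0/16 (H2) depth=16
  + 215.57.188.156/32 (H4) depth=32
  + 36.216.221.0/24 (H1) depth=24
  lookup 215.57.188.156: bits 11010111001110011011110010011100 walk d0:-→d1:-→d2:-→d3:-→d4:-→d5:-→d6:-→d7:-→d8:-→d9:-→d10:-→d11:-→d12:-→d13:-→d14:-→d15:-→d16:-→d17:-→d18:-→d19:-→d20:-→d21:-→d22:-→d23:-→d24:-→d25:-→d26:-→d27:-→d28:-→d29:-→d30:-→d31:-→d32:H4 -> H4
  + 36.192.0.0/10 (H2) depth=10
  + 32.0.0.0/5 (H3) depth=5
  + 37.202.0.0/16 (H0) depth=16
  + 36.216.221.0/24 (H3) depth=24
  + 251.222.208.66/32 (H2) depth=32
  lookup 37.202.0.68: bits 0010010111001010 walk d0:-→d1:-→d2:-→d3:-→d4:-→d5:H3→d6:-→d7:-→d8:-→d9:-→d10:-→d11:-→d12:-→d13:-→d14:-→d15:-→d16:H0 -> H0
  del 215.57.188.156/32 (clear depth 32)
  del 37.202.0.0/16 (clear depth 16)
  lookup 12.178.217.223: bits 00 walk d0:-→d1:-→d2:- -> no-route
  + 37.202.0.0/16 (H1) depth=16
  lookup 36.195.205.164: bits 00100100110 walk d0:-→d1:-→d2:-→d3:-→d4:-→d5:H3→d6:-→d7:-→d8:-→d9:-→d10:H2→d11:- -> H2
  + 37.200.0.0/14 (H0) depth=14
  del 37.200.0.0/14 (clear depth 14)
  del 36.192.0.0/10 (clear depth 10)
  del 37.202.0.0/16 (clear depth 16)
  del 36.216.221.0/24 (clear depth 24)
  del 251.222.208.66/32 (clear depth 32)
  del 32.0.0.0/5 (clear depth 5)
  + 251.222.208.64/28 (H1) depth=28

== LOOKUPS ==
["H4","H0","no-route","H2"]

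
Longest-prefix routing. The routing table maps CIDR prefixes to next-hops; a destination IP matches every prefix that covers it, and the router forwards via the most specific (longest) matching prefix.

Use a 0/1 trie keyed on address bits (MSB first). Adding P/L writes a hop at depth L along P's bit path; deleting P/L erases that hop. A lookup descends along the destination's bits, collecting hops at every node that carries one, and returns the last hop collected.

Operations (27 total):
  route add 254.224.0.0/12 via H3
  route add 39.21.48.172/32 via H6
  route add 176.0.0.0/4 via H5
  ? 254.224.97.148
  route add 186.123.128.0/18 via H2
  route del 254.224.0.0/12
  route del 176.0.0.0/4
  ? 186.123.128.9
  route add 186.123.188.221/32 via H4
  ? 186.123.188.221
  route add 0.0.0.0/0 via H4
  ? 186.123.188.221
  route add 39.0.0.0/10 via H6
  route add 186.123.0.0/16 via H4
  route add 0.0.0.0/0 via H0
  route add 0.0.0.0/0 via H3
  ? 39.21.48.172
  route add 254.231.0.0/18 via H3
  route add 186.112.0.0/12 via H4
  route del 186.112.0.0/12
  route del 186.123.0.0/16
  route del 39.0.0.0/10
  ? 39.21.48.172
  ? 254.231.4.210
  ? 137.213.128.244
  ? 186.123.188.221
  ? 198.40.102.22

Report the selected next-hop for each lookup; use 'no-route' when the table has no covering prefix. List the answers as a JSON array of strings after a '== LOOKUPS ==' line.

Trace:
  add 254.224.0.0/12 -> H3 at depth 12
  add 39.21.48.172/32 -> H6 at depth 32
  add 176.0.0.0/4 -> H5 at depth 4
  ? 254.224.97.148  path d0:-→d1:-→d2:-→d3:-→d4:-→d5:-→d6:-→d7:-→d8:-→d9:-→d10:-→d11:-→d12:H3  best=H3
  add 186.123.128.0/18 -> H2 at depth 18
  - 254.224.0.0/12 clear@12
  - 176.0.0.0/4 clear@4
  ? 186.123.128.9  path d0:-→d1:-→d2:-→d3:-→d4:-→d5:-→d6:-→d7:-→d8:-→d9:-→d10:-→d11:-→d12:-→d13:-→d14:-→d15:-→d16:-→d17:-→d18:H2  best=H2
  add 186.123.188.221/32 -> H4 at depth 32
  ? 186.123.188.221  path d0:-→d1:-→d2:-→d3:-→d4:-→d5:-→d6:-→d7:-→d8:-→d9:-→d10:-→d11:-→d12:-→d13:-→d14:-→d15:-→d16:-→d17:-→d18:H2→d19:-→d20:-→d21:-→d22:-→d23:-→d24:-→d25:-→d26:-→d27:-→d28:-→d29:-→d30:-→d31:-→d32:H4  best=H4
  add 0.0.0.0/0 -> H4 at depth 0
  ? 186.123.188.221  path d0:H4→d1:-→d2:-→d3:-→d4:-→d5:-→d6:-→d7:-→d8:-→d9:-→d10:-→d11:-→d12:-→d13:-→d14:-→d15:-→d16:-→d17:-→d18:H2→d19:-→d20:-→d21:-→d22:-→d23:-→d24:-→d25:-→d26:-→d27:-→d28:-→d29:-→d30:-→d31:-→d32:H4  best=H4
  add 39.0.0.0/10 -> H6 at depth 10
  add 186.123.0.0/16 -> H4 at depth 16
  add 0.0.0.0/0 -> H0 at depth 0
  add 0.0.0.0/0 -> H3 at depth 0
  ? 39.21.48.172  path d0:H3→d1:-→d2:-→d3:-→d4:-→d5:-→d6:-→d7:-→d8:-→d9:-→d10:H6→d11:-→d12:-→d13:-→d14:-→d15:-→d16:-→d17:-→d18:-→d19:-→d20:-→d21:-→d22:-→d23:-→d24:-→d25:-→d26:-→d27:-→d28:-→d29:-→d30:-→d31:-→d32:H6  best=H6
  add 254.231.0.0/18 -> H3 at depth 18
  add 186.112.0.0/12 -> H4 at depth 12
  - 186.112.0.0/12 clear@12
  - 186.123.0.0/16 clear@16
  - 39.0.0.0/10 clear@10
  ? 39.21.48.172  path d0:H3→d1:-→d2:-→d3:-→d4:-→d5:-→d6:-→d7:-→d8:-→d9:-→d10:-→d11:-→d12:-→d13:-→d14:-→d15:-→d16:-→d17:-→d18:-→d19:-→d20:-→d21:-→d22:-→d23:-→d24:-→d25:-→d26:-→d27:-→d28:-→d29:-→d30:-→d31:-→d32:H6  best=H6
  ? 254.231.4.210  path d0:H3→d1:-→d2:-→d3:-→d4:-→d5:-→d6:-→d7:-→d8:-→d9:-→d10:-→d11:-→d12:-→d13:-→d14:-→d15:-→d16:-→d17:-→d18:H3  best=H3
  ? 137.213.128.244  path d0:H3→d1:-→d2:-  best=H3
  ? 186.123.188.221  path d0:H3→d1:-→d2:-→d3:-→d4:-→d5:-→d6:-→d7:-→d8:-→d9:-→d10:-→d11:-→d12:-→d13:-→d14:-→d15:-→d16:-→d17:-→d18:H2→d19:-→d20:-→d21:-→d22:-→d23:-→d24:-→d25:-→d26:-→d27:-→d28:-→d29:-→d30:-→d31:-→d32:H4  best=H4
  ? 198.40.102.22  path d0:H3→d1:-→d2:-  best=H3

== LOOKUPS ==
["H3","H2","H4","H4","H6","H6","H3","H3","H4","H3"]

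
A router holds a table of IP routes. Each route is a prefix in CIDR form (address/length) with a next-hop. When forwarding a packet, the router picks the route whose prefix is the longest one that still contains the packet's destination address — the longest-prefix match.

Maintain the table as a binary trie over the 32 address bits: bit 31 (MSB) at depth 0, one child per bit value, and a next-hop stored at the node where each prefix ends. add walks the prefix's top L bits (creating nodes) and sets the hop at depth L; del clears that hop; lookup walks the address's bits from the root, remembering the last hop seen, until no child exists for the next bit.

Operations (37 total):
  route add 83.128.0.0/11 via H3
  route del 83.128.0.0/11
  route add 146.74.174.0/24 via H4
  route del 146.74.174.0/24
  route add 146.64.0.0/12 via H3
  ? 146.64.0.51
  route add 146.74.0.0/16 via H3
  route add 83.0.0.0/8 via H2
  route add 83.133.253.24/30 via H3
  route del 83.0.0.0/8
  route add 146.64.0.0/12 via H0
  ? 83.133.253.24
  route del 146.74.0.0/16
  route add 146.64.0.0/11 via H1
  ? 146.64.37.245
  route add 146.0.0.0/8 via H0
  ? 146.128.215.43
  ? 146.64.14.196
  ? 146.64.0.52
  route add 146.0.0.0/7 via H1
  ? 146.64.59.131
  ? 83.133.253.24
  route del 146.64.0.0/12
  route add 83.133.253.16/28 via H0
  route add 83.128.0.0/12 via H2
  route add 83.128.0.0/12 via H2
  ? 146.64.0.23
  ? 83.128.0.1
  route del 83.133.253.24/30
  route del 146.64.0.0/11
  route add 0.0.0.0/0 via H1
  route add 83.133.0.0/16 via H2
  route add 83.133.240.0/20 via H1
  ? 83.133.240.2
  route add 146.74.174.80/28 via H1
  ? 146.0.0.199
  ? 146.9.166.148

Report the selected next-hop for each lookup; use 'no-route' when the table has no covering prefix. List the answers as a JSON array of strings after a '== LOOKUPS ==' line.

Apply in order:
  + 83.128.0.0/11 (H3) depth=11
  - 83.128.0.0/11 clear@11
  + 146.74.174.0/24 (H4) depth=24
  - 146.74.174.0/24 clear@24
  + 146.64.0.0/12 (H3) depth=12
  Q 146.64.0.51: descend 100100100100 ; hops seen [H3] ; pick H3
  + 146.74.0.0/16 (H3) depth=16
  + 83.0.0.0/8 (H2) depth=8
  + 83.133.253.24/30 (H3) depth=30
  - 83.0.0.0/8 clear@8
  + 146.64.0.0/12 (H0) depth=12
  Q 83.133.253.24: descend 010100111000010111111101000110 ; hops seen [H3] ; pick H3
  - 146.74.0.0/16 clear@16
  + 146.64.0.0/11 (H1) depth=11
  Q 146.64.37.245: descend 100100100100 ; hops seen [H1,H0] ; pick H0
  + 146.0.0.0/8 (H0) depth=8
  Q 146.128.215.43: descend 10010010 ; hops seen [H0] ; pick H0
  Q 146.64.14.196: descend 100100100100 ; hops seen [H0,H1,H0] ; pick H0
  Q 146.64.0.52: descend 100100100100 ; hops seen [H0,H1,H0] ; pick H0
  + 146.0.0.0/7 (H1) depth=7
  Q 146.64.59.131: descend 100100100100 ; hops seen [H1,H0,H1,H0] ; pick H0
  Q 83.133.253.24: descend 010100111000010111111101000110 ; hops seen [H3] ; pick H3
  - 146.64.0.0/12 clear@12
  + 83.133.253.16/28 (H0) depth=28
  + 83.128.0.0/12 (H2) depth=12
  + 83.128.0.0/12 (H2) depth=12
  Q 146.64.0.23: descend 100100100100 ; hops seen [H1,H0,H1] ; pick H1
  Q 83.128.0.1: descend 0101001110000 ; hops seen [H2] ; pick H2
  - 83.133.253.24/30 clear@30
  - 146.64.0.0/11 clear@11
  + 0.0.0.0/0 (H1) depth=0
  + 83.133.0.0/16 (H2) depth=16
  + 83.133.240.0/20 (H1) depth=20
  Q 83.133.240.2: descend 01010011100001011111 ; hops seen [H1,H2,H2,H1] ; pick H1
  + 146.74.174.80/28 (H1) depth=28
  Q 146.0.0.199: descend 100100100 ; hops seen [H1,H1,H0] ; pick H0
  Q 146.9.166.148: descend 100100100 ; hops seen [H1,H1,H0] ; pick H0

== LOOKUPS ==
["H3","H3","H0","H0","H0","H0","H0","H3","H1","H2","H1","H0","H0"]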